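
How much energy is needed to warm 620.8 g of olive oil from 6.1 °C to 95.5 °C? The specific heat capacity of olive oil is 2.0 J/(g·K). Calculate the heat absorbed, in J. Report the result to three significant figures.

q = 111000 J

q = m c ΔT = 620.8 × 2.0 × (95.5 − 6.1)
q = 620.8 × 2.0 × 89.4 = 111000 J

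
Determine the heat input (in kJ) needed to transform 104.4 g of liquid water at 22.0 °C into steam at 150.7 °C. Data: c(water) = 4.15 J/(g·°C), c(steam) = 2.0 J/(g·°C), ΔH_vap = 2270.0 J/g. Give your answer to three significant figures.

q1 (heat water 22.0→100.0 °C): 104.4 × 4.15 × 78.0 = 33794 J
q2 (vaporize at 100 °C): 104.4 × 2270.0 = 236988 J
q3 (heat steam 100.0→150.7 °C): 104.4 × 2.0 × 50.7 = 10586 J
Total: 33794 + 236988 + 10586 = 281368 J = 281 kJ

q = 281 kJ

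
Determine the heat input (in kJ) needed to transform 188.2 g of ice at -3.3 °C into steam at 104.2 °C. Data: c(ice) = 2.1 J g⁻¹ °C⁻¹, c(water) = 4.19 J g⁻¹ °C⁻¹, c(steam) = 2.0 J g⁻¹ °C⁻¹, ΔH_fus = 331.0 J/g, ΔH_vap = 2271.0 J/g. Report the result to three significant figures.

q1 (heat ice -3.3→0.0 °C): 188.2 × 2.1 × 3.3 = 1304 J
q2 (melt at 0 °C): 188.2 × 331.0 = 62294 J
q3 (heat water 0.0→100.0 °C): 188.2 × 4.19 × 100.0 = 78856 J
q4 (vaporize at 100 °C): 188.2 × 2271.0 = 427402 J
q5 (heat steam 100.0→104.2 °C): 188.2 × 2.0 × 4.2 = 1581 J
Total: 1304 + 62294 + 78856 + 427402 + 1581 = 571437 J = 571 kJ

q = 571 kJ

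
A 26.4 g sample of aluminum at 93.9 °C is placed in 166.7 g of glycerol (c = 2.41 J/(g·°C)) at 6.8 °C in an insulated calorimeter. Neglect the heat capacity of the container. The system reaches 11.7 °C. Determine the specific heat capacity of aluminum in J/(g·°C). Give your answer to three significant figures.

q_gained = (166.7 × 2.41) × (11.7 − 6.8) = 1969 J
q_lost = 26.4 × c × (93.9 − 11.7) = 2170.08 c
Set equal: c = 1969 / 2170.08 = 0.907 J/(g·°C)

c = 0.907 J/(g·°C)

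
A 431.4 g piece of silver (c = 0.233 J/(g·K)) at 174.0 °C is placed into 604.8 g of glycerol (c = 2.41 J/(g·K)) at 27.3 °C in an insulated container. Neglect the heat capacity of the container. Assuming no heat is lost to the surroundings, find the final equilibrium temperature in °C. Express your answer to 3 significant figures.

T_f = 36.8 °C

Heat lost by silver = heat gained by glycerol.
(431.4)(0.233)(174.0 − T) = (604.8)(2.41)(T − 27.3)
100.5162 (174.0 − T) = 1457.568 (T − 27.3)
17490 − 100.5162 T = 1457.568 T − 39792
57282 = 1558.0842 T
T = 36.76 °C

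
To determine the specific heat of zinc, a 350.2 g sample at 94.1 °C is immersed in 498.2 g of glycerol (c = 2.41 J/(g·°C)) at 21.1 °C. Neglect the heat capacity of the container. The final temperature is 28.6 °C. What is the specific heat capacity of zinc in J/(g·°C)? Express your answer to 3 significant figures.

c = 0.393 J/(g·°C)

q_gained = (498.2 × 2.41) × (28.6 − 21.1) = 9005 J
q_lost = 350.2 × c × (94.1 − 28.6) = 22938.1 c
Set equal: c = 9005 / 22938.1 = 0.393 J/(g·°C)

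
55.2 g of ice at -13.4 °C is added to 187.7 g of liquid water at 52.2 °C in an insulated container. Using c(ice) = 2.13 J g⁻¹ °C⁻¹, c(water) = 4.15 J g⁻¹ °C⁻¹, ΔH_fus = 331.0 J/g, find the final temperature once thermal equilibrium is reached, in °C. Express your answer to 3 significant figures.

Heat to bring ice to 0 °C and melt it: q₁ = 55.2×2.13×13.4 + 55.2×331.0 = 19847 J
Heat the water can supply cooling to 0 °C: 187.7×4.15×52.2 = 40661.5 J > q₁, so all ice melts.
Energy balance: 187.7×4.15×(52.2 − T) = 19847 + 55.2×4.15×(T − 0)
778.955(52.2 − T) = 19847 + 229.08 T
40661.5 − 19847 = 1008.035 T
T = 20814.5 / 1008.035 = 20.649 °C

T_f = 20.6 °C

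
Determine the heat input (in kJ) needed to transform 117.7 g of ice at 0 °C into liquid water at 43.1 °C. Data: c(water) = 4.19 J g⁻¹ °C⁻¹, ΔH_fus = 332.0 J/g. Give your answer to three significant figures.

q = 60.3 kJ

q1 (melt at 0 °C): 117.7 × 332.0 = 39076 J
q2 (heat water 0.0→43.1 °C): 117.7 × 4.19 × 43.1 = 21255 J
Total: 39076 + 21255 = 60331 J = 60.3 kJ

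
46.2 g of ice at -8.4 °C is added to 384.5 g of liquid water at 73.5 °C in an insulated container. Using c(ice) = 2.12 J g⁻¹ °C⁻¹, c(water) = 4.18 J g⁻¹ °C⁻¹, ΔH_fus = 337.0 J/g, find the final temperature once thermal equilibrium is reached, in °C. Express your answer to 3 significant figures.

Heat to bring ice to 0 °C and melt it: q₁ = 46.2×2.12×8.4 + 46.2×337.0 = 16392 J
Heat the water can supply cooling to 0 °C: 384.5×4.18×73.5 = 118130 J > q₁, so all ice melts.
Energy balance: 384.5×4.18×(73.5 − T) = 16392 + 46.2×4.18×(T − 0)
1607.21(73.5 − T) = 16392 + 193.116 T
118130 − 16392 = 1800.326 T
T = 101738 / 1800.326 = 56.51 °C

T_f = 56.5 °C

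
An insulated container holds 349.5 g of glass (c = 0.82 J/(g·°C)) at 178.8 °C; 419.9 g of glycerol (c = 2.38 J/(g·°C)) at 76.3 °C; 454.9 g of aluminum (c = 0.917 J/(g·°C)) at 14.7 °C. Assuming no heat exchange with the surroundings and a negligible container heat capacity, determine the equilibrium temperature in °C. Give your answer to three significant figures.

T_f = 78.5 °C

Σ mᵢcᵢ(T − Tᵢ) = 0  ⇒  T = Σ mᵢcᵢTᵢ / Σ mᵢcᵢ
Σ mᵢcᵢ = 349.5×0.82 + 419.9×2.38 + 454.9×0.917 = 1703.0953
Σ mᵢcᵢTᵢ = 286.59×178.8 + 999.362×76.3 + 417.1433×14.7 = 133630
T = 133630 / 1703.0953 = 78.46 °C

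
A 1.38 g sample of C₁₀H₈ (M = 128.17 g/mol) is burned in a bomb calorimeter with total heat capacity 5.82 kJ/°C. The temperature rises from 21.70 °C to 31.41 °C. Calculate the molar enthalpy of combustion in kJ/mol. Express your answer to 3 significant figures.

ΔH = -5250 kJ/mol

ΔT = 31.41 − 21.70 = 9.71 °C
q_cal = C_cal × ΔT = 5.82 × 9.71 = 56.5122 kJ
n = 1.38 / 128.17 = 0.01077 mol
q_rxn = −q_cal = -56.5122 kJ
ΔH = -56.5122 / 0.01077 = -5247 kJ/mol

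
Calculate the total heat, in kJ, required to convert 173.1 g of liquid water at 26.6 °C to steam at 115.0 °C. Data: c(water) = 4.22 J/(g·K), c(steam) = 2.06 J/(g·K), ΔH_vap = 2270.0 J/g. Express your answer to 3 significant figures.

q1 (heat water 26.6→100.0 °C): 173.1 × 4.22 × 73.4 = 53617 J
q2 (vaporize at 100 °C): 173.1 × 2270.0 = 392937 J
q3 (heat steam 100.0→115.0 °C): 173.1 × 2.06 × 15.0 = 5349 J
Total: 53617 + 392937 + 5349 = 451903 J = 452 kJ

q = 452 kJ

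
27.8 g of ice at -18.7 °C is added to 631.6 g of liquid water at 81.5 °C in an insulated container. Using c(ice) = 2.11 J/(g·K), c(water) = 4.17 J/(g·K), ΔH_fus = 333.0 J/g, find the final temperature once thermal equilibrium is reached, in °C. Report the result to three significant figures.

T_f = 74.3 °C

Heat to bring ice to 0 °C and melt it: q₁ = 27.8×2.11×18.7 + 27.8×333.0 = 10354 J
Heat the water can supply cooling to 0 °C: 631.6×4.17×81.5 = 214652 J > q₁, so all ice melts.
Energy balance: 631.6×4.17×(81.5 − T) = 10354 + 27.8×4.17×(T − 0)
2633.772(81.5 − T) = 10354 + 115.926 T
214652 − 10354 = 2749.698 T
T = 204298 / 2749.698 = 74.30 °C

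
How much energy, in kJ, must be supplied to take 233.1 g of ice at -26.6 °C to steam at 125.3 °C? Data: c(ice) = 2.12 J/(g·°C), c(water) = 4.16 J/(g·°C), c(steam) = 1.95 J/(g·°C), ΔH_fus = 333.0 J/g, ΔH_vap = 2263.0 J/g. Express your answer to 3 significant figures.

q1 (heat ice -26.6→0.0 °C): 233.1 × 2.12 × 26.6 = 13145 J
q2 (melt at 0 °C): 233.1 × 333.0 = 77622 J
q3 (heat water 0.0→100.0 °C): 233.1 × 4.16 × 100.0 = 96970 J
q4 (vaporize at 100 °C): 233.1 × 2263.0 = 527505 J
q5 (heat steam 100.0→125.3 °C): 233.1 × 1.95 × 25.3 = 11500 J
Total: 13145 + 77622 + 96970 + 527505 + 11500 = 726742 J = 727 kJ

q = 727 kJ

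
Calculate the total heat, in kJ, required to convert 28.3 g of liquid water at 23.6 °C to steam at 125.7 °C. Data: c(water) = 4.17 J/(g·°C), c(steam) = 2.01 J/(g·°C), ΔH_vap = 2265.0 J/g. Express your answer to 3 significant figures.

q = 74.6 kJ

q1 (heat water 23.6→100.0 °C): 28.3 × 4.17 × 76.4 = 9016 J
q2 (vaporize at 100 °C): 28.3 × 2265.0 = 64100 J
q3 (heat steam 100.0→125.7 °C): 28.3 × 2.01 × 25.7 = 1462 J
Total: 9016 + 64100 + 1462 = 74578 J = 74.6 kJ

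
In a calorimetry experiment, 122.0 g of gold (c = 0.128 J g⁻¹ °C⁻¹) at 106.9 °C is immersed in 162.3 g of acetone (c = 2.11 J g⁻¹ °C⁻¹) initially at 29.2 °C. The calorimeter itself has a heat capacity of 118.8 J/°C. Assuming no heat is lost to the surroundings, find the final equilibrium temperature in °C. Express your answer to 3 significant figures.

Heat lost by gold = heat gained by acetone + calorimeter.
(122.0)(0.128)(106.9 − T) = [(162.3)(2.11) + 118.8](T − 29.2)
15.616 (106.9 − T) = 461.253 (T − 29.2)
1669.4 − 15.616 T = 461.253 T − 13469
15138.4 = 476.869 T
T = 31.745 °C

T_f = 31.7 °C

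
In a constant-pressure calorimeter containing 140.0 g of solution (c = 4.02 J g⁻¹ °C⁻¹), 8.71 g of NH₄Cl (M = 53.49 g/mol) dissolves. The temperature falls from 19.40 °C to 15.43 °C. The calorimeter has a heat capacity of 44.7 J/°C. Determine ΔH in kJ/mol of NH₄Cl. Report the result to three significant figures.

ΔH = 14.8 kJ/mol

|ΔT| = |15.43 − 19.40| = 3.97 °C
|q_surr| = (140.0 × 4.02 + 44.7) × 3.97 = 607.5 × 3.97 = 2412 J
n(NH₄Cl) = 8.71 / 53.49 = 0.1628 mol
Temperature fell, so q_rxn = +|q_surr| = 2.412 kJ
ΔH = q_rxn / n = 14.82 kJ/mol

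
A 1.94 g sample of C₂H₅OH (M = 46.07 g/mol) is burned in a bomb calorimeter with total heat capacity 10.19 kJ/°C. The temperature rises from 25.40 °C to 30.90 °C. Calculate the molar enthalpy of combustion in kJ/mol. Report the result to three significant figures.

ΔT = 30.90 − 25.40 = 5.50 °C
q_cal = C_cal × ΔT = 10.19 × 5.50 = 56.045 kJ
n = 1.94 / 46.07 = 0.04211 mol
q_rxn = −q_cal = -56.045 kJ
ΔH = -56.045 / 0.04211 = -1331 kJ/mol

ΔH = -1330 kJ/mol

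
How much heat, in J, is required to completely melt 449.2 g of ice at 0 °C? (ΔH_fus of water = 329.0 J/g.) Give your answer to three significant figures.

q = 148000 J

q = m × ΔH_fus = 449.2 × 329.0 = 147800 J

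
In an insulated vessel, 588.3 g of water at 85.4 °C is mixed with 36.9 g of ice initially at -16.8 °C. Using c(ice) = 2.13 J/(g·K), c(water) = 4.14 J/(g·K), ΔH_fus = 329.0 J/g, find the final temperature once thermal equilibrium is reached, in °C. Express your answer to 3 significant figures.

T_f = 75.2 °C

Heat to bring ice to 0 °C and melt it: q₁ = 36.9×2.13×16.8 + 36.9×329.0 = 13461 J
Heat the water can supply cooling to 0 °C: 588.3×4.14×85.4 = 207997 J > q₁, so all ice melts.
Energy balance: 588.3×4.14×(85.4 − T) = 13461 + 36.9×4.14×(T − 0)
2435.562(85.4 − T) = 13461 + 152.766 T
207997 − 13461 = 2588.328 T
T = 194536 / 2588.328 = 75.16 °C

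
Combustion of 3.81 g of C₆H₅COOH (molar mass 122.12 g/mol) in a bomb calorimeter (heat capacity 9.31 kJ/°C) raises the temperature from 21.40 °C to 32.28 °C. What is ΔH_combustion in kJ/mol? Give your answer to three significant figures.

ΔH = -3250 kJ/mol

ΔT = 32.28 − 21.40 = 10.88 °C
q_cal = C_cal × ΔT = 9.31 × 10.88 = 101.2928 kJ
n = 3.81 / 122.12 = 0.03120 mol
q_rxn = −q_cal = -101.2928 kJ
ΔH = -101.2928 / 0.03120 = -3247 kJ/mol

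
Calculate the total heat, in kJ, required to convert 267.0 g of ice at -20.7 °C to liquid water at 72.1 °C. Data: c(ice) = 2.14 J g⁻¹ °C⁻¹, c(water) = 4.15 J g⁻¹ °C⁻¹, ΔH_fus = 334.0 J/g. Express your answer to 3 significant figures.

q = 181 kJ

q1 (heat ice -20.7→0.0 °C): 267.0 × 2.14 × 20.7 = 11828 J
q2 (melt at 0 °C): 267.0 × 334.0 = 89178 J
q3 (heat water 0.0→72.1 °C): 267.0 × 4.15 × 72.1 = 79890 J
Total: 11828 + 89178 + 79890 = 180896 J = 181 kJ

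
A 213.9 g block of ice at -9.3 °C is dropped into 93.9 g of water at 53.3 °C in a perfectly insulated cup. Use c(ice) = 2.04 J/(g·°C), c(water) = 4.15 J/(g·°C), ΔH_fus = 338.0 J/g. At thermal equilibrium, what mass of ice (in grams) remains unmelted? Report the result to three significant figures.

m_ice remaining = 164 g

Heat to warm all ice to 0 °C: 213.9×2.04×9.3 = 4058.1 J
Heat released by water cooling to 0 °C: 93.9×4.15×53.3 = 20770 J
20770 J < 4058.1 + 213.9×338.0 = 76356.3 J, so not all ice melts; final T = 0 °C.
Heat left for melting: 20770 − 4058.1 = 16711.9 J
Mass melted = 16711.9 / 338.0 = 49.44 g
Ice remaining = 213.9 − 49.44 = 164.46 g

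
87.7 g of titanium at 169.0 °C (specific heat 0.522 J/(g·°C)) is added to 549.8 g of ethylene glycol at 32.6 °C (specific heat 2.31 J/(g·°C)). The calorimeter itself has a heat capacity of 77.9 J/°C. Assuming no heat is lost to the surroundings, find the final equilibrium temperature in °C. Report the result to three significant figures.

T_f = 37.1 °C

Heat lost by titanium = heat gained by ethylene glycol + calorimeter.
(87.7)(0.522)(169.0 − T) = [(549.8)(2.31) + 77.9](T − 32.6)
45.7794 (169.0 − T) = 1347.938 (T − 32.6)
7736.7 − 45.7794 T = 1347.938 T − 43943
51679.7 = 1393.7174 T
T = 37.08 °C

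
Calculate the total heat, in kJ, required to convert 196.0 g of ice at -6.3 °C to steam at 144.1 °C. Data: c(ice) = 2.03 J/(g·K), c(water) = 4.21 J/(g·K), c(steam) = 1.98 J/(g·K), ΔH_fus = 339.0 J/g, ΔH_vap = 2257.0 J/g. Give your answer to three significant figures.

q1 (heat ice -6.3→0.0 °C): 196.0 × 2.03 × 6.3 = 2507 J
q2 (melt at 0 °C): 196.0 × 339.0 = 66444 J
q3 (heat water 0.0→100.0 °C): 196.0 × 4.21 × 100.0 = 82516 J
q4 (vaporize at 100 °C): 196.0 × 2257.0 = 442372 J
q5 (heat steam 100.0→144.1 °C): 196.0 × 1.98 × 44.1 = 17114 J
Total: 2507 + 66444 + 82516 + 442372 + 17114 = 610953 J = 611 kJ

q = 611 kJ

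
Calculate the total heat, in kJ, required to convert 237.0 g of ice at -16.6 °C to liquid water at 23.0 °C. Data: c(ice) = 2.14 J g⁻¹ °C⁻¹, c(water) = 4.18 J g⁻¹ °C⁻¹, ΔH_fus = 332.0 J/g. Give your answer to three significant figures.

q1 (heat ice -16.6→0.0 °C): 237.0 × 2.14 × 16.6 = 8419 J
q2 (melt at 0 °C): 237.0 × 332.0 = 78684 J
q3 (heat water 0.0→23.0 °C): 237.0 × 4.18 × 23.0 = 22785 J
Total: 8419 + 78684 + 22785 = 109888 J = 110 kJ

q = 110 kJ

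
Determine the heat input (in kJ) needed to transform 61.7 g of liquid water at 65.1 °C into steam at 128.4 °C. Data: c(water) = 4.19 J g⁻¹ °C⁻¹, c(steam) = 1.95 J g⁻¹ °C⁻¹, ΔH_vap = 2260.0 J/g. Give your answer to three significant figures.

q = 152 kJ

q1 (heat water 65.1→100.0 °C): 61.7 × 4.19 × 34.9 = 9022 J
q2 (vaporize at 100 °C): 61.7 × 2260.0 = 139442 J
q3 (heat steam 100.0→128.4 °C): 61.7 × 1.95 × 28.4 = 3417 J
Total: 9022 + 139442 + 3417 = 151881 J = 152 kJ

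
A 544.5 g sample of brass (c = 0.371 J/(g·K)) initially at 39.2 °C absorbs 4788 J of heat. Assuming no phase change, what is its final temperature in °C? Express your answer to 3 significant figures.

ΔT = q / (m c) = 4788 / (544.5 × 0.371) = 23.70 °C
T_f = 39.2 + 23.70 = 62.90 °C

T_f = 62.9 °C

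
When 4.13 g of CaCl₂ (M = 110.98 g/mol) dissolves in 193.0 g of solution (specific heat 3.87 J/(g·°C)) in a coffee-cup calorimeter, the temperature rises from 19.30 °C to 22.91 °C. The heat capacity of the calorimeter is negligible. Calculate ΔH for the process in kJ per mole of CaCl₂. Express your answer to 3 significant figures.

|ΔT| = |22.91 − 19.30| = 3.61 °C
|q_surr| = (193.0 × 3.87) × 3.61 = 746.91 × 3.61 = 2696 J
n(CaCl₂) = 4.13 / 110.98 = 0.03721 mol
Temperature rose, so q_rxn = −|q_surr| = -2.696 kJ
ΔH = q_rxn / n = -72.45 kJ/mol

ΔH = -72.5 kJ/mol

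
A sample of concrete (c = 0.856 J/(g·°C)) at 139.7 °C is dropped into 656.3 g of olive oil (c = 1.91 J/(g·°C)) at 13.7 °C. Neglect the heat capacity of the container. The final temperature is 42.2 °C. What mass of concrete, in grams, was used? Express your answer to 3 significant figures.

q_gained = (656.3 × 1.91) × (42.2 − 13.7) = 35730 J
q_lost = m × 0.856 × (139.7 − 42.2) = 83.46 m
m = 35730 / 83.46 = 428 g

m = 428 g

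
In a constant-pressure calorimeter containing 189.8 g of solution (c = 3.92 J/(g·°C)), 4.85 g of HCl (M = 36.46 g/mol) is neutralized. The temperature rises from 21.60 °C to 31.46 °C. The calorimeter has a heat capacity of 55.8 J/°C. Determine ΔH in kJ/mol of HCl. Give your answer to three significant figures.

|ΔT| = |31.46 − 21.60| = 9.86 °C
|q_surr| = (189.8 × 3.92 + 55.8) × 9.86 = 799.816 × 9.86 = 7886 J
n(HCl) = 4.85 / 36.46 = 0.1330 mol
Temperature rose, so q_rxn = −|q_surr| = -7.886 kJ
ΔH = q_rxn / n = -59.29 kJ/mol

ΔH = -59.3 kJ/mol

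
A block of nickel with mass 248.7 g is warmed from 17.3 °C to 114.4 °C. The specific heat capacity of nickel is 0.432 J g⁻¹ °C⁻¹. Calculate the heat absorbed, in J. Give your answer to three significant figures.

q = 10400 J

q = m c ΔT = 248.7 × 0.432 × (114.4 − 17.3)
q = 248.7 × 0.432 × 97.1 = 10430 J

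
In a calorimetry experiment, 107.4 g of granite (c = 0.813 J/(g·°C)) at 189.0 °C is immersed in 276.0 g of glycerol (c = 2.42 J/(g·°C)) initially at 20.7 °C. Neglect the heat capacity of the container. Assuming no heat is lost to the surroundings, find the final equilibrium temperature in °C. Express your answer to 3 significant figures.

T_f = 40.2 °C

Heat lost by granite = heat gained by glycerol.
(107.4)(0.813)(189.0 − T) = (276.0)(2.42)(T − 20.7)
87.3162 (189.0 − T) = 667.92 (T − 20.7)
16503 − 87.3162 T = 667.92 T − 13826
30329 = 755.2362 T
T = 40.16 °C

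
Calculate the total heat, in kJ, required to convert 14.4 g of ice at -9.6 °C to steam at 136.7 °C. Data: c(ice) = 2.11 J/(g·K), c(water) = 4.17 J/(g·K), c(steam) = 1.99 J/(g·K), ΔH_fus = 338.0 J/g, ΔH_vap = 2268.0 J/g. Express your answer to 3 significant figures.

q1 (heat ice -9.6→0.0 °C): 14.4 × 2.11 × 9.6 = 292 J
q2 (melt at 0 °C): 14.4 × 338.0 = 4867 J
q3 (heat water 0.0→100.0 °C): 14.4 × 4.17 × 100.0 = 6005 J
q4 (vaporize at 100 °C): 14.4 × 2268.0 = 32659 J
q5 (heat steam 100.0→136.7 °C): 14.4 × 1.99 × 36.7 = 1052 J
Total: 292 + 4867 + 6005 + 32659 + 1052 = 44875 J = 44.9 kJ

q = 44.9 kJ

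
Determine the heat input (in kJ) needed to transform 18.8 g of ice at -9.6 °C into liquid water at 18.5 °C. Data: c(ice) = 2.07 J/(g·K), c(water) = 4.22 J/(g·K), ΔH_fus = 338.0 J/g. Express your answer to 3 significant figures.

q1 (heat ice -9.6→0.0 °C): 18.8 × 2.07 × 9.6 = 374 J
q2 (melt at 0 °C): 18.8 × 338.0 = 6354 J
q3 (heat water 0.0→18.5 °C): 18.8 × 4.22 × 18.5 = 1468 J
Total: 374 + 6354 + 1468 = 8196 J = 8.20 kJ

q = 8.20 kJ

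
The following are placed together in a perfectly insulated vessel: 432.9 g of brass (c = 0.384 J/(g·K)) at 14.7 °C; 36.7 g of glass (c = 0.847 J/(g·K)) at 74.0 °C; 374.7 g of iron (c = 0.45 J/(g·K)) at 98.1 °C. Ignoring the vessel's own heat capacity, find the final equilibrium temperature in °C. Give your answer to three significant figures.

Σ mᵢcᵢ(T − Tᵢ) = 0  ⇒  T = Σ mᵢcᵢTᵢ / Σ mᵢcᵢ
Σ mᵢcᵢ = 432.9×0.384 + 36.7×0.847 + 374.7×0.45 = 365.9335
Σ mᵢcᵢTᵢ = 166.2336×14.7 + 31.0849×74.0 + 168.615×98.1 = 21285
T = 21285 / 365.9335 = 58.17 °C

T_f = 58.2 °C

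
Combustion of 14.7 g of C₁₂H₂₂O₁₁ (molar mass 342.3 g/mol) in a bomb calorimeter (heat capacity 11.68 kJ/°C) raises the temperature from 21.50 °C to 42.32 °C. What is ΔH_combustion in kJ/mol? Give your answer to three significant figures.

ΔH = -5660 kJ/mol

ΔT = 42.32 − 21.50 = 20.82 °C
q_cal = C_cal × ΔT = 11.68 × 20.82 = 243.1776 kJ
n = 14.7 / 342.3 = 0.04294 mol
q_rxn = −q_cal = -243.1776 kJ
ΔH = -243.1776 / 0.04294 = -5663 kJ/mol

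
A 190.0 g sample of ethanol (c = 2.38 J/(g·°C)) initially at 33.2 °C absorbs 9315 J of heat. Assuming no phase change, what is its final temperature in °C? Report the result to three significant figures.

T_f = 53.8 °C

ΔT = q / (m c) = 9315 / (190.0 × 2.38) = 20.60 °C
T_f = 33.2 + 20.60 = 53.80 °C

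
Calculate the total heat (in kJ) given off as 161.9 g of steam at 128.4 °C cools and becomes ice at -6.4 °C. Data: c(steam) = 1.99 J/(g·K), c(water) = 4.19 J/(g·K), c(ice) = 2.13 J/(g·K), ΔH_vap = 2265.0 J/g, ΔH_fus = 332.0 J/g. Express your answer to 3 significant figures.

q1 (cool steam 128.4→100 °C): 161.9 × 1.99 × 28.4 = 9150 J
q2 (condense at 100 °C): 161.9 × 2265.0 = 366704 J
q3 (cool water 100→0 °C): 161.9 × 4.19 × 100.0 = 67836 J
q4 (freeze at 0 °C): 161.9 × 332.0 = 53751 J
q5 (cool ice 0→-6.4 °C): 161.9 × 2.13 × 6.4 = 2207 J
Total: 9150 + 366704 + 67836 + 53751 + 2207 = 499648 J = 500 kJ

q = 500 kJ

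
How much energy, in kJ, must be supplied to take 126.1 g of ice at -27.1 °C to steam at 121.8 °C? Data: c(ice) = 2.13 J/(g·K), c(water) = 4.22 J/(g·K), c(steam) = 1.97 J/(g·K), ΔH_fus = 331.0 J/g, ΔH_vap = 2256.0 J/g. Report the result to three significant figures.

q1 (heat ice -27.1→0.0 °C): 126.1 × 2.13 × 27.1 = 7279 J
q2 (melt at 0 °C): 126.1 × 331.0 = 41739 J
q3 (heat water 0.0→100.0 °C): 126.1 × 4.22 × 100.0 = 53214 J
q4 (vaporize at 100 °C): 126.1 × 2256.0 = 284482 J
q5 (heat steam 100.0→121.8 °C): 126.1 × 1.97 × 21.8 = 5415 J
Total: 7279 + 41739 + 53214 + 284482 + 5415 = 392129 J = 392 kJ

q = 392 kJ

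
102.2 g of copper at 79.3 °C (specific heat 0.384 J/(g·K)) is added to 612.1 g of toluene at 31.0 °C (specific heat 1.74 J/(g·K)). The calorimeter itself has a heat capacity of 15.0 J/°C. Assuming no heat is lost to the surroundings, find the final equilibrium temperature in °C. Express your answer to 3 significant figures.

T_f = 32.7 °C

Heat lost by copper = heat gained by toluene + calorimeter.
(102.2)(0.384)(79.3 − T) = [(612.1)(1.74) + 15.0](T − 31.0)
39.2448 (79.3 − T) = 1080.054 (T − 31.0)
3112.1 − 39.2448 T = 1080.054 T − 33482
36594.1 = 1119.2988 T
T = 32.69 °C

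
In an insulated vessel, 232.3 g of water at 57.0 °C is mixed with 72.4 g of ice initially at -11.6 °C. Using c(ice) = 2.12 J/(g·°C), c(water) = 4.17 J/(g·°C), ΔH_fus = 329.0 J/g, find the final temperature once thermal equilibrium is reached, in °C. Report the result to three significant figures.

Heat to bring ice to 0 °C and melt it: q₁ = 72.4×2.12×11.6 + 72.4×329.0 = 25600 J
Heat the water can supply cooling to 0 °C: 232.3×4.17×57.0 = 55215.4 J > q₁, so all ice melts.
Energy balance: 232.3×4.17×(57.0 − T) = 25600 + 72.4×4.17×(T − 0)
968.691(57.0 − T) = 25600 + 301.908 T
55215.4 − 25600 = 1270.599 T
T = 29615.4 / 1270.599 = 23.31 °C

T_f = 23.3 °C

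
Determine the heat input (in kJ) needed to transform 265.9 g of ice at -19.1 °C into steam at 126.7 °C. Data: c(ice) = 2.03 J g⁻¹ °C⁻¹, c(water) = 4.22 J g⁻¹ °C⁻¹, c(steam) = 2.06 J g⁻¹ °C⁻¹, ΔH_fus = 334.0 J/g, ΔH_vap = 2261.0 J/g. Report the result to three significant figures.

q1 (heat ice -19.1→0.0 °C): 265.9 × 2.03 × 19.1 = 10310 J
q2 (melt at 0 °C): 265.9 × 334.0 = 88811 J
q3 (heat water 0.0→100.0 °C): 265.9 × 4.22 × 100.0 = 112210 J
q4 (vaporize at 100 °C): 265.9 × 2261.0 = 601200 J
q5 (heat steam 100.0→126.7 °C): 265.9 × 2.06 × 26.7 = 14625 J
Total: 10310 + 88811 + 112210 + 601200 + 14625 = 827156 J = 827 kJ

q = 827 kJ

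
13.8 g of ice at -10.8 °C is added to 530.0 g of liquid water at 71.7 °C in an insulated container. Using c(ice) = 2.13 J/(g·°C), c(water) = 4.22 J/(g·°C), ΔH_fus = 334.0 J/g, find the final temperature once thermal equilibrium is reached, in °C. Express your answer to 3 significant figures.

Heat to bring ice to 0 °C and melt it: q₁ = 13.8×2.13×10.8 + 13.8×334.0 = 4926.7 J
Heat the water can supply cooling to 0 °C: 530.0×4.22×71.7 = 160364 J > q₁, so all ice melts.
Energy balance: 530.0×4.22×(71.7 − T) = 4926.7 + 13.8×4.22×(T − 0)
2236.6(71.7 − T) = 4926.7 + 58.236 T
160364 − 4926.7 = 2294.836 T
T = 155437.3 / 2294.836 = 67.73 °C

T_f = 67.7 °C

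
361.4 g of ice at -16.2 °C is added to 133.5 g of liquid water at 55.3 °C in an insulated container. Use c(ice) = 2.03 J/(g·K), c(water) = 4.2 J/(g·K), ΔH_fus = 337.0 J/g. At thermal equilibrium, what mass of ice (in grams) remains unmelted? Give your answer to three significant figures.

m_ice remaining = 305 g

Heat to warm all ice to 0 °C: 361.4×2.03×16.2 = 11885 J
Heat released by water cooling to 0 °C: 133.5×4.2×55.3 = 31007 J
31007 J < 11885 + 361.4×337.0 = 133676.8 J, so not all ice melts; final T = 0 °C.
Heat left for melting: 31007 − 11885 = 19122 J
Mass melted = 19122 / 337.0 = 56.74 g
Ice remaining = 361.4 − 56.74 = 304.66 g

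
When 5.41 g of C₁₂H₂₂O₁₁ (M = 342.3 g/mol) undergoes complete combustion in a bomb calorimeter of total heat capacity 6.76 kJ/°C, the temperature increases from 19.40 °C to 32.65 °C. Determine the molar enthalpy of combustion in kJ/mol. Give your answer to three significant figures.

ΔH = -5670 kJ/mol

ΔT = 32.65 − 19.40 = 13.25 °C
q_cal = C_cal × ΔT = 6.76 × 13.25 = 89.57 kJ
n = 5.41 / 342.3 = 0.01580 mol
q_rxn = −q_cal = -89.57 kJ
ΔH = -89.57 / 0.01580 = -5669 kJ/mol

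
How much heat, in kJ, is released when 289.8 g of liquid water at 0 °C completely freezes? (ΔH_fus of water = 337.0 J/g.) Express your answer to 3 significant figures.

q = m × ΔH_fus = 289.8 × 337.0 = 97660 J = 97.7 kJ

q = 97.7 kJ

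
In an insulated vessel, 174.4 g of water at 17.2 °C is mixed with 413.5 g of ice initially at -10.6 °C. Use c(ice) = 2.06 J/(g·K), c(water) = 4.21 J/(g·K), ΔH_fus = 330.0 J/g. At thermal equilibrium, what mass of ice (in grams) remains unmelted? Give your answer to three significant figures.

m_ice remaining = 403 g

Heat to warm all ice to 0 °C: 413.5×2.06×10.6 = 9029.2 J
Heat released by water cooling to 0 °C: 174.4×4.21×17.2 = 12629 J
12629 J < 9029.2 + 413.5×330.0 = 145484.2 J, so not all ice melts; final T = 0 °C.
Heat left for melting: 12629 − 9029.2 = 3599.8 J
Mass melted = 3599.8 / 330.0 = 10.91 g
Ice remaining = 413.5 − 10.91 = 402.59 g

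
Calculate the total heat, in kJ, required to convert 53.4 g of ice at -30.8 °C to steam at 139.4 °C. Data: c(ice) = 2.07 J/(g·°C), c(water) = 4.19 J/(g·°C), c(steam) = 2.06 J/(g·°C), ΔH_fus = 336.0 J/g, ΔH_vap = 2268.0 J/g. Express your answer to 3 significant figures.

q1 (heat ice -30.8→0.0 °C): 53.4 × 2.07 × 30.8 = 3405 J
q2 (melt at 0 °C): 53.4 × 336.0 = 17942 J
q3 (heat water 0.0→100.0 °C): 53.4 × 4.19 × 100.0 = 22375 J
q4 (vaporize at 100 °C): 53.4 × 2268.0 = 121111 J
q5 (heat steam 100.0→139.4 °C): 53.4 × 2.06 × 39.4 = 4334 J
Total: 3405 + 17942 + 22375 + 121111 + 4334 = 169167 J = 169 kJ

q = 169 kJ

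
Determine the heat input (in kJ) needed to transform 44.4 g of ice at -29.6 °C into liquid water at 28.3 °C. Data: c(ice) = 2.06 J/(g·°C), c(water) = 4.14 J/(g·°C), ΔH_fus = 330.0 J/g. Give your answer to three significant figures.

q = 22.6 kJ

q1 (heat ice -29.6→0.0 °C): 44.4 × 2.06 × 29.6 = 2707 J
q2 (melt at 0 °C): 44.4 × 330.0 = 14652 J
q3 (heat water 0.0→28.3 °C): 44.4 × 4.14 × 28.3 = 5202 J
Total: 2707 + 14652 + 5202 = 22561 J = 22.6 kJ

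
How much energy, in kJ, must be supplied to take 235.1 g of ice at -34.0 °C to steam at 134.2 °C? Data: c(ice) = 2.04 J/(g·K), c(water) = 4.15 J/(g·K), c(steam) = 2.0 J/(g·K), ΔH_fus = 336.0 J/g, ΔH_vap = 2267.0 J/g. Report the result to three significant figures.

q = 742 kJ

q1 (heat ice -34.0→0.0 °C): 235.1 × 2.04 × 34.0 = 16307 J
q2 (melt at 0 °C): 235.1 × 336.0 = 78994 J
q3 (heat water 0.0→100.0 °C): 235.1 × 4.15 × 100.0 = 97567 J
q4 (vaporize at 100 °C): 235.1 × 2267.0 = 532972 J
q5 (heat steam 100.0→134.2 °C): 235.1 × 2.0 × 34.2 = 16081 J
Total: 16307 + 78994 + 97567 + 532972 + 16081 = 741921 J = 742 kJ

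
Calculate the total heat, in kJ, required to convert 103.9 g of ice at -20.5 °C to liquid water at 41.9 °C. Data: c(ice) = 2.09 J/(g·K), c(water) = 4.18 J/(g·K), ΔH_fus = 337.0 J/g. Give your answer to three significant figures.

q1 (heat ice -20.5→0.0 °C): 103.9 × 2.09 × 20.5 = 4452 J
q2 (melt at 0 °C): 103.9 × 337.0 = 35014 J
q3 (heat water 0.0→41.9 °C): 103.9 × 4.18 × 41.9 = 18197 J
Total: 4452 + 35014 + 18197 = 57663 J = 57.7 kJ

q = 57.7 kJ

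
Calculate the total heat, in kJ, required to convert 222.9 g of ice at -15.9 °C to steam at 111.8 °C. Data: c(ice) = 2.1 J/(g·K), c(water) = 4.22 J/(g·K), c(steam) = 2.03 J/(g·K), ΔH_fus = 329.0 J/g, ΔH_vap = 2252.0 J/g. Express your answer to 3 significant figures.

q1 (heat ice -15.9→0.0 °C): 222.9 × 2.1 × 15.9 = 7443 J
q2 (melt at 0 °C): 222.9 × 329.0 = 73334 J
q3 (heat water 0.0→100.0 °C): 222.9 × 4.22 × 100.0 = 94064 J
q4 (vaporize at 100 °C): 222.9 × 2252.0 = 501971 J
q5 (heat steam 100.0→111.8 °C): 222.9 × 2.03 × 11.8 = 5339 J
Total: 7443 + 73334 + 94064 + 501971 + 5339 = 682151 J = 682 kJ

q = 682 kJ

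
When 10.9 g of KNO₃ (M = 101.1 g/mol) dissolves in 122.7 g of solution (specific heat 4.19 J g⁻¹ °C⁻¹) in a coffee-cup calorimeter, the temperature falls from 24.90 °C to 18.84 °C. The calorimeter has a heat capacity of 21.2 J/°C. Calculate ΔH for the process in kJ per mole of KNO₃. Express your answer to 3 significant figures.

|ΔT| = |18.84 − 24.90| = 6.06 °C
|q_surr| = (122.7 × 4.19 + 21.2) × 6.06 = 535.313 × 6.06 = 3244 J
n(KNO₃) = 10.9 / 101.1 = 0.1078 mol
Temperature fell, so q_rxn = +|q_surr| = 3.244 kJ
ΔH = q_rxn / n = 30.09 kJ/mol

ΔH = 30.1 kJ/mol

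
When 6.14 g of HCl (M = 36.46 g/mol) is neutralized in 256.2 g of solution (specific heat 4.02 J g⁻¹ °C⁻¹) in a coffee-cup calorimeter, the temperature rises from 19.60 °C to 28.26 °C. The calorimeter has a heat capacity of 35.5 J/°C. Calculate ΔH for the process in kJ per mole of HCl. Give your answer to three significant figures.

ΔH = -54.8 kJ/mol

|ΔT| = |28.26 − 19.60| = 8.66 °C
|q_surr| = (256.2 × 4.02 + 35.5) × 8.66 = 1065.424 × 8.66 = 9227 J
n(HCl) = 6.14 / 36.46 = 0.1684 mol
Temperature rose, so q_rxn = −|q_surr| = -9.227 kJ
ΔH = q_rxn / n = -54.79 kJ/mol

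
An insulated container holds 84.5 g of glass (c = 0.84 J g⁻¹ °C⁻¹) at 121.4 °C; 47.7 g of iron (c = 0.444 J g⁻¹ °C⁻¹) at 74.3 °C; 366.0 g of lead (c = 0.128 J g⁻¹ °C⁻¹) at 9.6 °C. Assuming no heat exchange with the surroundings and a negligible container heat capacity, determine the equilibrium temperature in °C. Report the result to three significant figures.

Σ mᵢcᵢ(T − Tᵢ) = 0  ⇒  T = Σ mᵢcᵢTᵢ / Σ mᵢcᵢ
Σ mᵢcᵢ = 84.5×0.84 + 47.7×0.444 + 366.0×0.128 = 139.0068
Σ mᵢcᵢTᵢ = 70.98×121.4 + 21.1788×74.3 + 46.848×9.6 = 10640
T = 10640 / 139.0068 = 76.54 °C

T_f = 76.5 °C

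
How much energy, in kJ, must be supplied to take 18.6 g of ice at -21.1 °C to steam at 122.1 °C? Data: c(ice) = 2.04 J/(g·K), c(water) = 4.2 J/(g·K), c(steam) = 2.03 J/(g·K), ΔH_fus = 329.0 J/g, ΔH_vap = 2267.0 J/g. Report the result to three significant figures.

q = 57.7 kJ

q1 (heat ice -21.1→0.0 °C): 18.6 × 2.04 × 21.1 = 801 J
q2 (melt at 0 °C): 18.6 × 329.0 = 6119 J
q3 (heat water 0.0→100.0 °C): 18.6 × 4.2 × 100.0 = 7812 J
q4 (vaporize at 100 °C): 18.6 × 2267.0 = 42166 J
q5 (heat steam 100.0→122.1 °C): 18.6 × 2.03 × 22.1 = 834 J
Total: 801 + 6119 + 7812 + 42166 + 834 = 57732 J = 57.7 kJ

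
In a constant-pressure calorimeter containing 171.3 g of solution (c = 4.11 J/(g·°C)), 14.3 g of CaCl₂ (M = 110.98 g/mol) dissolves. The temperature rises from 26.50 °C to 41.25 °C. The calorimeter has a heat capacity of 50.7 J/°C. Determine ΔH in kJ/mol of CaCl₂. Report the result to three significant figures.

|ΔT| = |41.25 − 26.50| = 14.75 °C
|q_surr| = (171.3 × 4.11 + 50.7) × 14.75 = 754.743 × 14.75 = 11132 J
n(CaCl₂) = 14.3 / 110.98 = 0.12885 mol
Temperature rose, so q_rxn = −|q_surr| = -11.132 kJ
ΔH = q_rxn / n = -86.40 kJ/mol

ΔH = -86.4 kJ/mol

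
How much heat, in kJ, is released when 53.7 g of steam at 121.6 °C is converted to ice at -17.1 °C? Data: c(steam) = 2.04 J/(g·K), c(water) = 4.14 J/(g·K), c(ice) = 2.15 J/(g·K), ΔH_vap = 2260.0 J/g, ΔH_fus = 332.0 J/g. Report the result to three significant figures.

q1 (cool steam 121.6→100 °C): 53.7 × 2.04 × 21.6 = 2366 J
q2 (condense at 100 °C): 53.7 × 2260.0 = 121362 J
q3 (cool water 100→0 °C): 53.7 × 4.14 × 100.0 = 22232 J
q4 (freeze at 0 °C): 53.7 × 332.0 = 17828 J
q5 (cool ice 0→-17.1 °C): 53.7 × 2.15 × 17.1 = 1974 J
Total: 2366 + 121362 + 22232 + 17828 + 1974 = 165762 J = 166 kJ

q = 166 kJ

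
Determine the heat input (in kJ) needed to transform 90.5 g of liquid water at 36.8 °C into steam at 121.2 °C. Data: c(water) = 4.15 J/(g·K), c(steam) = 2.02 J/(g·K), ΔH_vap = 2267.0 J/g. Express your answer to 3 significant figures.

q1 (heat water 36.8→100.0 °C): 90.5 × 4.15 × 63.2 = 23736 J
q2 (vaporize at 100 °C): 90.5 × 2267.0 = 205164 J
q3 (heat steam 100.0→121.2 °C): 90.5 × 2.02 × 21.2 = 3876 J
Total: 23736 + 205164 + 3876 = 232776 J = 233 kJ

q = 233 kJ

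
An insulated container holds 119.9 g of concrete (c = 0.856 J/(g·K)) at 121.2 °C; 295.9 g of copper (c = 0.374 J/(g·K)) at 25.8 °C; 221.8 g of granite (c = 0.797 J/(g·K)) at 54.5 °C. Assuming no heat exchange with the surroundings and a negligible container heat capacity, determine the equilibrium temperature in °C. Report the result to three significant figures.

Σ mᵢcᵢ(T − Tᵢ) = 0  ⇒  T = Σ mᵢcᵢTᵢ / Σ mᵢcᵢ
Σ mᵢcᵢ = 119.9×0.856 + 295.9×0.374 + 221.8×0.797 = 390.0756
Σ mᵢcᵢTᵢ = 102.6344×121.2 + 110.6666×25.8 + 176.7746×54.5 = 24929
T = 24929 / 390.0756 = 63.91 °C

T_f = 63.9 °C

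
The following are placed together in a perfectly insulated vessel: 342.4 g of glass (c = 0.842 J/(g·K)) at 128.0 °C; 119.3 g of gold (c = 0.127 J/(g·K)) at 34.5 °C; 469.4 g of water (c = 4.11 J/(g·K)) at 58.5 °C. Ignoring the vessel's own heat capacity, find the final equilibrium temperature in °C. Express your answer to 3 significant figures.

T_f = 67.3 °C

Σ mᵢcᵢ(T − Tᵢ) = 0  ⇒  T = Σ mᵢcᵢTᵢ / Σ mᵢcᵢ
Σ mᵢcᵢ = 342.4×0.842 + 119.3×0.127 + 469.4×4.11 = 2232.6859
Σ mᵢcᵢTᵢ = 288.3008×128.0 + 15.1511×34.5 + 1929.234×58.5 = 150290
T = 150290 / 2232.6859 = 67.31 °C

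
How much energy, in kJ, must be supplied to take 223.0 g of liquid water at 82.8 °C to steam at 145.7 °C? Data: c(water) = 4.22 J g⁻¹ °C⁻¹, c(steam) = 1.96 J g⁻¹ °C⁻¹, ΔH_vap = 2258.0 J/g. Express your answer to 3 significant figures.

q = 540 kJ

q1 (heat water 82.8→100.0 °C): 223.0 × 4.22 × 17.2 = 16186 J
q2 (vaporize at 100 °C): 223.0 × 2258.0 = 503534 J
q3 (heat steam 100.0→145.7 °C): 223.0 × 1.96 × 45.7 = 19975 J
Total: 16186 + 503534 + 19975 = 539695 J = 540 kJ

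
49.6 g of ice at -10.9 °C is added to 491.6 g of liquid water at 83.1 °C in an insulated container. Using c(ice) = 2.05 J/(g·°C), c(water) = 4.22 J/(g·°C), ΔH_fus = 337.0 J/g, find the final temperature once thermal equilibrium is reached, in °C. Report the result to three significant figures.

T_f = 67.7 °C

Heat to bring ice to 0 °C and melt it: q₁ = 49.6×2.05×10.9 + 49.6×337.0 = 17824 J
Heat the water can supply cooling to 0 °C: 491.6×4.22×83.1 = 172395 J > q₁, so all ice melts.
Energy balance: 491.6×4.22×(83.1 − T) = 17824 + 49.6×4.22×(T − 0)
2074.552(83.1 − T) = 17824 + 209.312 T
172395 − 17824 = 2283.864 T
T = 154571 / 2283.864 = 67.68 °C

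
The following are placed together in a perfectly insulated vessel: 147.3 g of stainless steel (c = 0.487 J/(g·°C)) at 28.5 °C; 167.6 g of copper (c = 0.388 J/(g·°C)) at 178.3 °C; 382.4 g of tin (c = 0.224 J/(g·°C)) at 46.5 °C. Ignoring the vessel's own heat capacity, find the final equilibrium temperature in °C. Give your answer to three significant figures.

Σ mᵢcᵢ(T − Tᵢ) = 0  ⇒  T = Σ mᵢcᵢTᵢ / Σ mᵢcᵢ
Σ mᵢcᵢ = 147.3×0.487 + 167.6×0.388 + 382.4×0.224 = 222.4215
Σ mᵢcᵢTᵢ = 71.7351×28.5 + 65.0288×178.3 + 85.6576×46.5 = 17622
T = 17622 / 222.4215 = 79.23 °C

T_f = 79.2 °C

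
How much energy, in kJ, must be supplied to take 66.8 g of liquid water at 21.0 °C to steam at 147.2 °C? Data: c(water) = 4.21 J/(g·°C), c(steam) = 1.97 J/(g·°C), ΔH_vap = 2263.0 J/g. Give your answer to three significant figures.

q1 (heat water 21.0→100.0 °C): 66.8 × 4.21 × 79.0 = 22217 J
q2 (vaporize at 100 °C): 66.8 × 2263.0 = 151168 J
q3 (heat steam 100.0→147.2 °C): 66.8 × 1.97 × 47.2 = 6211 J
Total: 22217 + 151168 + 6211 = 179596 J = 180 kJ

q = 180 kJ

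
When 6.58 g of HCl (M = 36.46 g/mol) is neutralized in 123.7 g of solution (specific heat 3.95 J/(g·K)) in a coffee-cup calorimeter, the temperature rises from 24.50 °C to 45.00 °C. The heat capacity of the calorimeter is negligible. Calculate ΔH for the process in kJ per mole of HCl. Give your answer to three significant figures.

|ΔT| = |45.00 − 24.50| = 20.50 °C
|q_surr| = (123.7 × 3.95) × 20.50 = 488.615 × 20.50 = 10020 J
n(HCl) = 6.58 / 36.46 = 0.1805 mol
Temperature rose, so q_rxn = −|q_surr| = -10.02 kJ
ΔH = q_rxn / n = -55.51 kJ/mol

ΔH = -55.5 kJ/mol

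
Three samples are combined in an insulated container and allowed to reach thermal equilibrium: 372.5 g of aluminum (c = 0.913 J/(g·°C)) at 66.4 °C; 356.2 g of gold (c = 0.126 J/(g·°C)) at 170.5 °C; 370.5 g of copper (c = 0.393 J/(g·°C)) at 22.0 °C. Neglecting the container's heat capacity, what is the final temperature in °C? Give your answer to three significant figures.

T_f = 63.0 °C

Σ mᵢcᵢ(T − Tᵢ) = 0  ⇒  T = Σ mᵢcᵢTᵢ / Σ mᵢcᵢ
Σ mᵢcᵢ = 372.5×0.913 + 356.2×0.126 + 370.5×0.393 = 530.5802
Σ mᵢcᵢTᵢ = 340.0925×66.4 + 44.8812×170.5 + 145.6065×22.0 = 33438
T = 33438 / 530.5802 = 63.02 °C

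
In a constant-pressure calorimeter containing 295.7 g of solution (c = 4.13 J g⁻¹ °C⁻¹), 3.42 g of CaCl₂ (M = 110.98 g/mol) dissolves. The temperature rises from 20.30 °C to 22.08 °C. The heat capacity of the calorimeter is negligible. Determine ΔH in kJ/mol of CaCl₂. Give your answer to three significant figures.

|ΔT| = |22.08 − 20.30| = 1.78 °C
|q_surr| = (295.7 × 4.13) × 1.78 = 1221.241 × 1.78 = 2174 J
n(CaCl₂) = 3.42 / 110.98 = 0.03082 mol
Temperature rose, so q_rxn = −|q_surr| = -2.174 kJ
ΔH = q_rxn / n = -70.54 kJ/mol

ΔH = -70.5 kJ/mol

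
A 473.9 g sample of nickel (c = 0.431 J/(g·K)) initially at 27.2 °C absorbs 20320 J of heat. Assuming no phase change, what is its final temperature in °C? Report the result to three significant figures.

T_f = 127 °C

ΔT = q / (m c) = 20320 / (473.9 × 0.431) = 99.49 °C
T_f = 27.2 + 99.49 = 126.69 °C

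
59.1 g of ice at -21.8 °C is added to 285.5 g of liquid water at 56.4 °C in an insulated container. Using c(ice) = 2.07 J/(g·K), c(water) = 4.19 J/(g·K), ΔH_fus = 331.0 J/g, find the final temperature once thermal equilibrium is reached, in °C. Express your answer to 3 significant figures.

T_f = 31.3 °C

Heat to bring ice to 0 °C and melt it: q₁ = 59.1×2.07×21.8 + 59.1×331.0 = 22229 J
Heat the water can supply cooling to 0 °C: 285.5×4.19×56.4 = 67468.2 J > q₁, so all ice melts.
Energy balance: 285.5×4.19×(56.4 − T) = 22229 + 59.1×4.19×(T − 0)
1196.245(56.4 − T) = 22229 + 247.629 T
67468.2 − 22229 = 1443.874 T
T = 45239.2 / 1443.874 = 31.33 °C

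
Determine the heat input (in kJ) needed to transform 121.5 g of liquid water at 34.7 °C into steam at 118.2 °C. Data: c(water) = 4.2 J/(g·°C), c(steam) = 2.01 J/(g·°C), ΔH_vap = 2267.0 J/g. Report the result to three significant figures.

q1 (heat water 34.7→100.0 °C): 121.5 × 4.2 × 65.3 = 33323 J
q2 (vaporize at 100 °C): 121.5 × 2267.0 = 275441 J
q3 (heat steam 100.0→118.2 °C): 121.5 × 2.01 × 18.2 = 4445 J
Total: 33323 + 275441 + 4445 = 313209 J = 313 kJ

q = 313 kJ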